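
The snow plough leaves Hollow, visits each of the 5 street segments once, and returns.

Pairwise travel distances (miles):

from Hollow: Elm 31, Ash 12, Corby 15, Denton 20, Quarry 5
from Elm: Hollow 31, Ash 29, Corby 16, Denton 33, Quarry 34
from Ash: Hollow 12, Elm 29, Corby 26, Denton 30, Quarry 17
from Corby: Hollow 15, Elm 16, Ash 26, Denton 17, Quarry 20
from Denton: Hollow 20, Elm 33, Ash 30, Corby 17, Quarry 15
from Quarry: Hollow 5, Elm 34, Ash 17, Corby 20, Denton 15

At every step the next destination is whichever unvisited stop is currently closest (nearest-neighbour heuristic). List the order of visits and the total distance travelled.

At Hollow the remaining stops are Quarry 5, Ash 12, Corby 15, Denton 20, Elm 31; go to Quarry.
At Quarry the remaining stops are Denton 15, Ash 17, Corby 20, Elm 34; go to Denton.
At Denton the remaining stops are Corby 17, Ash 30, Elm 33; go to Corby.
At Corby the remaining stops are Elm 16, Ash 26; go to Elm.
At Elm the remaining stops are Ash 29; go to Ash.
Return Ash→Hollow: 12.
Total = 5 + 15 + 17 + 16 + 29 + 12 = 94.

Nearest-neighbour total = 94 miles; route Hollow → Quarry → Denton → Corby → Elm → Ash → Hollow.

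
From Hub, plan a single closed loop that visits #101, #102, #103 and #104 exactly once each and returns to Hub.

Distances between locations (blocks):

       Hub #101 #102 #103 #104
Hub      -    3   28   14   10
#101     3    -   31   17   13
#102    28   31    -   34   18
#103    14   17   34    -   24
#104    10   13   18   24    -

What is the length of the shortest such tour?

There are 12 distinct closed tours to check (reversals are equivalent).
Hub-#101-#102-#103-#104-Hub: 3+31+34+24+10 = 102
Hub-#101-#102-#104-#103-Hub: 3+31+18+24+14 = 90
Hub-#101-#103-#102-#104-Hub: 3+17+34+18+10 = 82
Hub-#101-#103-#104-#102-Hub: 3+17+24+18+28 = 90
Hub-#101-#104-#102-#103-Hub: 3+13+18+34+14 = 82
Hub-#101-#104-#103-#102-Hub: 3+13+24+34+28 = 102
Hub-#102-#101-#103-#104-Hub: 28+31+17+24+10 = 110
Hub-#102-#101-#104-#103-Hub: 28+31+13+24+14 = 110
Hub-#102-#103-#101-#104-Hub: 28+34+17+13+10 = 102
Hub-#102-#104-#101-#103-Hub: 28+18+13+17+14 = 90
Hub-#103-#101-#102-#104-Hub: 14+17+31+18+10 = 90
Hub-#103-#102-#101-#104-Hub: 14+34+31+13+10 = 102
The minimum is 82.
One optimal route: Hub → #101 → #103 → #102 → #104 → Hub (or its reverse).

82 blocks — the shortest possible round trip.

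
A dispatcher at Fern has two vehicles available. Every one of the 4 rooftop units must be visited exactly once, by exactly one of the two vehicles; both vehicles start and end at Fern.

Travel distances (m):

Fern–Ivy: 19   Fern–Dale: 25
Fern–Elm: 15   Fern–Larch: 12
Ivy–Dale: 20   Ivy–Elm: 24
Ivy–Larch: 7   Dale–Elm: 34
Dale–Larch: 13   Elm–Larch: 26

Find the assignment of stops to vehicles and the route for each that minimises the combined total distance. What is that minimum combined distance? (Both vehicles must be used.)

There are 2^3 − 1 = 7 ways to divide the 4 stops into two non-empty groups. For each, the best each vehicle can do is its own shortest tour through its group:
  {Ivy} + {Dale, Elm, Larch}: 38 + 74 = 112
  {Dale} + {Ivy, Elm, Larch}: 50 + 58 = 108
  {Ivy, Dale} + {Elm, Larch}: 64 + 53 = 117
  {Elm} + {Ivy, Dale, Larch}: 30 + 64 = 94
  {Ivy, Elm} + {Dale, Larch}: 58 + 50 = 108
  {Dale, Elm} + {Ivy, Larch}: 74 + 38 = 112
  … (7 splits in total)
Best: vehicle 1 Fern → Elm → Fern = 30; vehicle 2 Fern → Ivy → Dale → Larch → Fern = 64; combined 94.

Minimum combined distance: 94 m.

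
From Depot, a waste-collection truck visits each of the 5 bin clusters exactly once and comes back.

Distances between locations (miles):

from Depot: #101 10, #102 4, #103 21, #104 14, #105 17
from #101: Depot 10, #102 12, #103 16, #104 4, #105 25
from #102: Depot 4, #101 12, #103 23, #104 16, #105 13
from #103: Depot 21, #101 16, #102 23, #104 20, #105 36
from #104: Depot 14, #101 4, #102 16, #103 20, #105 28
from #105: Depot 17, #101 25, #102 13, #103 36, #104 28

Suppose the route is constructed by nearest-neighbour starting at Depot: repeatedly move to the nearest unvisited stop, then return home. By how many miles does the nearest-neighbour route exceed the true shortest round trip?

Depot: #102=4, #101=10, #104=14, #105=17, #103=21 ⇒ #102
#102: #101=12, #105=13, #104=16, #103=23 ⇒ #101
#101: #104=4, #103=16, #105=25 ⇒ #104
#104: #103=20, #105=28 ⇒ #103
#103: #105=36 ⇒ #105
NN route Depot → #102 → #101 → #104 → #103 → #105 → Depot costs 93.
Optimal: Depot → #102 → #105 → #104 → #101 → #103 → Depot costs 86 (by enumerating all 60 distinct tours).
Excess = 93 − 86 = 7.

Excess over optimum: 7 miles.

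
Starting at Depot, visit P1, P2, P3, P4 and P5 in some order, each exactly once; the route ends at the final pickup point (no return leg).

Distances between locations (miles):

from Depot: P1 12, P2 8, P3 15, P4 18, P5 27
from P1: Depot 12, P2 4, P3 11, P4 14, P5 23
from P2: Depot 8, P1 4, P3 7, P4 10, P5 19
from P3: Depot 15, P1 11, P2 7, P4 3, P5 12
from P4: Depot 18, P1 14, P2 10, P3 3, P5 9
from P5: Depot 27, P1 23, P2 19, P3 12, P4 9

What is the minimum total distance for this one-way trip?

Minimum one-way distance = 35 miles.

There are 5! = 120 possible orderings.
Depot → P1 → P2 → P3 → P4 → P5: 12+4+7+3+9 = 35
Depot → P1 → P2 → P3 → P5 → P4: 12+4+7+12+9 = 44
Depot → P1 → P2 → P4 → P3 → P5: 12+4+10+3+12 = 41
Depot → P1 → P2 → P4 → P5 → P3: 12+4+10+9+12 = 47
Depot → P1 → P2 → P5 → P3 → P4: 12+4+19+12+3 = 50
Depot → P1 → P2 → P5 → P4 → P3: 12+4+19+9+3 = 47
Depot → P1 → P3 → P2 → P4 → P5: 12+11+7+10+9 = 49
Depot → P1 → P3 → P2 → P5 → P4: 12+11+7+19+9 = 58
Depot → P1 → P3 → P4 → P2 → P5: 12+11+3+10+19 = 55
Depot → P1 → P3 → P4 → P5 → P2: 12+11+3+9+19 = 54
Depot → P1 → P3 → P5 → P2 → P4: 12+11+12+19+10 = 64
Depot → P1 → P3 → P5 → P4 → P2: 12+11+12+9+10 = 54
Depot → P1 → P4 → P2 → P3 → P5: 12+14+10+7+12 = 55
Depot → P1 → P4 → P2 → P5 → P3: 12+14+10+19+12 = 67
… (106 more)
The minimum is 35.
One shortest path: Depot → P1 → P2 → P3 → P4 → P5.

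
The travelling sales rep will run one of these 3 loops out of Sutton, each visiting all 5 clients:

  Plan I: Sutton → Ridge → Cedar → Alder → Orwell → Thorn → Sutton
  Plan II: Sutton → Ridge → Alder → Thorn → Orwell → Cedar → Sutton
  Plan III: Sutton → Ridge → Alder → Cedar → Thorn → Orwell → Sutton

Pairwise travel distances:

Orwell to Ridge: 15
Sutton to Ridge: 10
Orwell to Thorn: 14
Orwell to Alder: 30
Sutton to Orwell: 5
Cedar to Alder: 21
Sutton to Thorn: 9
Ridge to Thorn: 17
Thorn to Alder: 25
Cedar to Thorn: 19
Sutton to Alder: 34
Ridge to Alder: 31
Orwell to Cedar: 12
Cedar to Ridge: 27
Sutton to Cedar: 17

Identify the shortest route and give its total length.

Plan I: 10 + 27 + 21 + 30 + 14 + 9 = 111
Plan II: 10 + 31 + 25 + 14 + 12 + 17 = 109
Plan III: 10 + 31 + 21 + 19 + 14 + 5 = 100

100 — Plan III is the shortest.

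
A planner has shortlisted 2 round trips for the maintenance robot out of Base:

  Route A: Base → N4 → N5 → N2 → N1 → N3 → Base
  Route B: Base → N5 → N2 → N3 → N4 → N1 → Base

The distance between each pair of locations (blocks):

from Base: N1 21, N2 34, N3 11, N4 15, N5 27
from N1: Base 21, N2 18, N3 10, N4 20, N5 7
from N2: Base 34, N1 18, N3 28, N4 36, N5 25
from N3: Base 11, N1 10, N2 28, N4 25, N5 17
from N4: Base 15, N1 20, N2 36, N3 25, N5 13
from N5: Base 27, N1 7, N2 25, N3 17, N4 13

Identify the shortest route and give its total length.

Route A: 15 + 13 + 25 + 18 + 10 + 11 = 92
Route B: 27 + 25 + 28 + 25 + 20 + 21 = 146

92 blocks — Route A is the shortest.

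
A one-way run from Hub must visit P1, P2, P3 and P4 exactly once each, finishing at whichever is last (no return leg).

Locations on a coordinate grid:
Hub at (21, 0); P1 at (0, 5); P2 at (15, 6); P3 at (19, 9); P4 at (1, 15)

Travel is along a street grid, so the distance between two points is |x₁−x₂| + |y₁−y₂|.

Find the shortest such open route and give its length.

Minimum one-way distance = 45.

There are 4! = 24 possible orderings.
Hub - P1 - P2 - P3 - P4: 26+16+7+24 = 73
Hub - P1 - P2 - P4 - P3: 26+16+23+24 = 89
Hub - P1 - P3 - P2 - P4: 26+23+7+23 = 79
Hub - P1 - P3 - P4 - P2: 26+23+24+23 = 96
Hub - P1 - P4 - P2 - P3: 26+11+23+7 = 67
Hub - P1 - P4 - P3 - P2: 26+11+24+7 = 68
Hub - P2 - P1 - P3 - P4: 12+16+23+24 = 75
Hub - P2 - P1 - P4 - P3: 12+16+11+24 = 63
Hub - P2 - P3 - P1 - P4: 12+7+23+11 = 53
Hub - P2 - P3 - P4 - P1: 12+7+24+11 = 54
Hub - P2 - P4 - P1 - P3: 12+23+11+23 = 69
Hub - P2 - P4 - P3 - P1: 12+23+24+23 = 82
Hub - P3 - P1 - P2 - P4: 11+23+16+23 = 73
Hub - P3 - P1 - P4 - P2: 11+23+11+23 = 68
… (10 more)
Hub - P3 - P2 - P1 - P4: 11+7+16+11 = 45  ← best
The minimum is 45.
One shortest path: Hub → P3 → P2 → P1 → P4.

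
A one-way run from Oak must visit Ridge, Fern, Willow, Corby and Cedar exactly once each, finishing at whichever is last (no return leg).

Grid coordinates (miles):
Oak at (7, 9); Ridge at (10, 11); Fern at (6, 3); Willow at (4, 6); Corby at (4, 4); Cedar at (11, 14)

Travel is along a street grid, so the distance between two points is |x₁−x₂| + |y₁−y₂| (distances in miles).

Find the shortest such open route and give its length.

27 miles — the minimum one-way total.

There are 5! = 120 possible orderings.
Oak - Ridge - Fern - Willow - Corby - Cedar: 5+12+5+2+17 = 41
Oak - Ridge - Fern - Willow - Cedar - Corby: 5+12+5+15+17 = 54
Oak - Ridge - Fern - Corby - Willow - Cedar: 5+12+3+2+15 = 37
Oak - Ridge - Fern - Corby - Cedar - Willow: 5+12+3+17+15 = 52
Oak - Ridge - Fern - Cedar - Willow - Corby: 5+12+16+15+2 = 50
Oak - Ridge - Fern - Cedar - Corby - Willow: 5+12+16+17+2 = 52
Oak - Ridge - Willow - Fern - Corby - Cedar: 5+11+5+3+17 = 41
Oak - Ridge - Willow - Fern - Cedar - Corby: 5+11+5+16+17 = 54
Oak - Ridge - Willow - Corby - Fern - Cedar: 5+11+2+3+16 = 37
Oak - Ridge - Willow - Corby - Cedar - Fern: 5+11+2+17+16 = 51
Oak - Ridge - Willow - Cedar - Fern - Corby: 5+11+15+16+3 = 50
Oak - Ridge - Willow - Cedar - Corby - Fern: 5+11+15+17+3 = 51
Oak - Ridge - Corby - Fern - Willow - Cedar: 5+13+3+5+15 = 41
Oak - Ridge - Corby - Fern - Cedar - Willow: 5+13+3+16+15 = 52
… (106 more)
Oak - Fern - Corby - Willow - Ridge - Cedar: 7+3+2+11+4 = 27  ← best
The minimum is 27.
One shortest path: Oak → Fern → Corby → Willow → Ridge → Cedar.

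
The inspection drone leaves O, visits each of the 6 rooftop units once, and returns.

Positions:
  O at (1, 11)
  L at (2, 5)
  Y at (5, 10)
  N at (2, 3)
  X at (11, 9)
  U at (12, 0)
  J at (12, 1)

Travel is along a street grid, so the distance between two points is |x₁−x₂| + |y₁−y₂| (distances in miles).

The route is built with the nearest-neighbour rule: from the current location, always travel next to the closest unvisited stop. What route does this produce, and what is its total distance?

At O the remaining stops are Y 5, L 7, N 9, X 12, J 21, U 22; go to Y.
At Y the remaining stops are X 7, L 8, N 10, J 16, U 17; go to X.
At X the remaining stops are J 9, U 10, L 13, N 15; go to J.
At J the remaining stops are U 1, N 12, L 14; go to U.
At U the remaining stops are N 13, L 15; go to N.
At N the remaining stops are L 2; go to L.
Return L→O: 7.
Total = 5 + 7 + 9 + 1 + 13 + 2 + 7 = 44.

Total distance 44 miles via the nearest-neighbour route O → Y → X → J → U → N → L → O.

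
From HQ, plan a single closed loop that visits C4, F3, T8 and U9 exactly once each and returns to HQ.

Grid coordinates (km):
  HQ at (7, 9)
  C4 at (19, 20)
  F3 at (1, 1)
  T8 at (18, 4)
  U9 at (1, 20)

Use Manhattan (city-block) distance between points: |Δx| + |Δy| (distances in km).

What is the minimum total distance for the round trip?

Minimum total distance: 84 km.

HQ→C4→F3→T8→U9→HQ: 23+37+20+33+17 = 130
HQ→C4→F3→U9→T8→HQ: 23+37+19+33+16 = 128
HQ→C4→T8→F3→U9→HQ: 23+17+20+19+17 = 96
HQ→C4→T8→U9→F3→HQ: 23+17+33+19+14 = 106
HQ→C4→U9→F3→T8→HQ: 23+18+19+20+16 = 96
HQ→C4→U9→T8→F3→HQ: 23+18+33+20+14 = 108
HQ→F3→C4→T8→U9→HQ: 14+37+17+33+17 = 118
HQ→F3→C4→U9→T8→HQ: 14+37+18+33+16 = 118
HQ→F3→T8→C4→U9→HQ: 14+20+17+18+17 = 86
HQ→F3→U9→C4→T8→HQ: 14+19+18+17+16 = 84
HQ→T8→C4→F3→U9→HQ: 16+17+37+19+17 = 106
HQ→T8→F3→C4→U9→HQ: 16+20+37+18+17 = 108
The minimum is 84.
One optimal route: HQ → F3 → U9 → C4 → T8 → HQ (or its reverse).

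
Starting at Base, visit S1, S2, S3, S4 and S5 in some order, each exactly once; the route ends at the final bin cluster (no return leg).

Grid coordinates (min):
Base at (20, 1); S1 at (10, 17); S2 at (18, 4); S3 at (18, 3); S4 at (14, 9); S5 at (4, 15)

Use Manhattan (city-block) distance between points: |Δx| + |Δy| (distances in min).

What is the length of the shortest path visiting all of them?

There are 5! = 120 possible orderings.
Base→S1→S2→S3→S4→S5: 26+21+1+10+16 = 74
Base→S1→S2→S3→S5→S4: 26+21+1+26+16 = 90
Base→S1→S2→S4→S3→S5: 26+21+9+10+26 = 92
Base→S1→S2→S4→S5→S3: 26+21+9+16+26 = 98
Base→S1→S2→S5→S3→S4: 26+21+25+26+10 = 108
Base→S1→S2→S5→S4→S3: 26+21+25+16+10 = 98
Base→S1→S3→S2→S4→S5: 26+22+1+9+16 = 74
Base→S1→S3→S2→S5→S4: 26+22+1+25+16 = 90
Base→S1→S3→S4→S2→S5: 26+22+10+9+25 = 92
Base→S1→S3→S4→S5→S2: 26+22+10+16+25 = 99
Base→S1→S3→S5→S2→S4: 26+22+26+25+9 = 108
Base→S1→S3→S5→S4→S2: 26+22+26+16+9 = 99
Base→S1→S4→S2→S3→S5: 26+12+9+1+26 = 74
Base→S1→S4→S2→S5→S3: 26+12+9+25+26 = 98
… (106 more)
Base→S3→S2→S4→S1→S5: 4+1+9+12+8 = 34  ← best
The minimum is 34.
One shortest path: Base → S3 → S2 → S4 → S1 → S5.

34 min — the minimum one-way total.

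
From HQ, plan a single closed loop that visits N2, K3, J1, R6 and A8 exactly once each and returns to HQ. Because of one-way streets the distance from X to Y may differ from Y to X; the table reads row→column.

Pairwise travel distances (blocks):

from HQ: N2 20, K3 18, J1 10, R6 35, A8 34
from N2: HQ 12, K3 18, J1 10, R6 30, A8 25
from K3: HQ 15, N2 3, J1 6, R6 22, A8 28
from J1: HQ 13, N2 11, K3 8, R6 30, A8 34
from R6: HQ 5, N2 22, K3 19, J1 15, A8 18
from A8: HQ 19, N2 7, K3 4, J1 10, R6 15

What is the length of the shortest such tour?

HQ-N2-K3-J1-R6-A8-HQ: 20+18+6+30+18+19 = 111
HQ-N2-K3-J1-A8-R6-HQ: 20+18+6+34+15+5 = 98
HQ-N2-K3-R6-J1-A8-HQ: 20+18+22+15+34+19 = 128
HQ-N2-K3-R6-A8-J1-HQ: 20+18+22+18+10+13 = 101
HQ-N2-K3-A8-J1-R6-HQ: 20+18+28+10+30+5 = 111
HQ-N2-K3-A8-R6-J1-HQ: 20+18+28+15+15+13 = 109
HQ-N2-J1-K3-R6-A8-HQ: 20+10+8+22+18+19 = 97
HQ-N2-J1-K3-A8-R6-HQ: 20+10+8+28+15+5 = 86
HQ-N2-J1-R6-K3-A8-HQ: 20+10+30+19+28+19 = 126
HQ-N2-J1-R6-A8-K3-HQ: 20+10+30+18+4+15 = 97
HQ-N2-J1-A8-K3-R6-HQ: 20+10+34+4+22+5 = 95
HQ-N2-J1-A8-R6-K3-HQ: 20+10+34+15+19+15 = 113
HQ-N2-R6-K3-J1-A8-HQ: 20+30+19+6+34+19 = 128
HQ-N2-R6-K3-A8-J1-HQ: 20+30+19+28+10+13 = 120
… (106 more)
HQ-J1-K3-N2-A8-R6-HQ: 10+8+3+25+15+5 = 66  ← best
The minimum is 66.
One optimal route: HQ → J1 → K3 → N2 → A8 → R6 → HQ.

Minimum total distance: 66 blocks.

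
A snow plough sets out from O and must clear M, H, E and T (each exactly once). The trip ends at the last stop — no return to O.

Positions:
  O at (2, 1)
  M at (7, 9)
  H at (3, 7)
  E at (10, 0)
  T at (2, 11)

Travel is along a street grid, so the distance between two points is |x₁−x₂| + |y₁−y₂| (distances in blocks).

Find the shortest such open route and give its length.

Shortest open route: 31 blocks.

There are 4! = 24 possible orderings.
O - M - H - E - T: 13+6+14+19 = 52
O - M - H - T - E: 13+6+5+19 = 43
O - M - E - H - T: 13+12+14+5 = 44
O - M - E - T - H: 13+12+19+5 = 49
O - M - T - H - E: 13+7+5+14 = 39
O - M - T - E - H: 13+7+19+14 = 53
O - H - M - E - T: 7+6+12+19 = 44
O - H - M - T - E: 7+6+7+19 = 39
O - H - E - M - T: 7+14+12+7 = 40
O - H - E - T - M: 7+14+19+7 = 47
O - H - T - M - E: 7+5+7+12 = 31
O - H - T - E - M: 7+5+19+12 = 43
O - E - M - H - T: 9+12+6+5 = 32
O - E - M - T - H: 9+12+7+5 = 33
… (10 more)
The minimum is 31.
One shortest path: O → H → T → M → E.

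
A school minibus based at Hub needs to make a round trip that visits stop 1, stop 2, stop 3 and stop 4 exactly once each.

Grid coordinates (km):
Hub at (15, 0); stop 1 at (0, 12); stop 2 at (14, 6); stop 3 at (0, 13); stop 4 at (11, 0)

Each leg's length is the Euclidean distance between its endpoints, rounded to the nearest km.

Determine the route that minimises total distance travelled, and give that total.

Minimum total distance: 43 km.

With 4 stops there are 4!/2 = 12 distinct round trips (a route and its reverse cost the same).
Hub→stop 1→stop 2→stop 3→stop 4→Hub: 19+15+16+17+4 = 71
Hub→stop 1→stop 2→stop 4→stop 3→Hub: 19+15+7+17+20 = 78
Hub→stop 1→stop 3→stop 2→stop 4→Hub: 19+1+16+7+4 = 47
Hub→stop 1→stop 3→stop 4→stop 2→Hub: 19+1+17+7+6 = 50
Hub→stop 1→stop 4→stop 2→stop 3→Hub: 19+16+7+16+20 = 78
Hub→stop 1→stop 4→stop 3→stop 2→Hub: 19+16+17+16+6 = 74
Hub→stop 2→stop 1→stop 3→stop 4→Hub: 6+15+1+17+4 = 43
Hub→stop 2→stop 1→stop 4→stop 3→Hub: 6+15+16+17+20 = 74
Hub→stop 2→stop 3→stop 1→stop 4→Hub: 6+16+1+16+4 = 43
Hub→stop 2→stop 4→stop 1→stop 3→Hub: 6+7+16+1+20 = 50
Hub→stop 3→stop 1→stop 2→stop 4→Hub: 20+1+15+7+4 = 47
Hub→stop 3→stop 2→stop 1→stop 4→Hub: 20+16+15+16+4 = 71
The minimum is 43.
One optimal route: Hub → stop 2 → stop 1 → stop 3 → stop 4 → Hub (or its reverse).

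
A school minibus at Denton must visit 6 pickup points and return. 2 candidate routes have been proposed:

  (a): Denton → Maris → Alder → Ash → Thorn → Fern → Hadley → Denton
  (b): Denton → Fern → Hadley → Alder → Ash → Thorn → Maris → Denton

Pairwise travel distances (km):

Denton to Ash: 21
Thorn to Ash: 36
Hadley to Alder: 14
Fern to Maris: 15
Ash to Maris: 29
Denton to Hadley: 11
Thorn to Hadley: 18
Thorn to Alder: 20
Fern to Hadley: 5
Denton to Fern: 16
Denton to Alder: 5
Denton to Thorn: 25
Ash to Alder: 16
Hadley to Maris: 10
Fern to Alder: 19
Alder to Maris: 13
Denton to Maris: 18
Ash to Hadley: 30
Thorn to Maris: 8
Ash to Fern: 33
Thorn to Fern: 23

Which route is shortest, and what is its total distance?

113 km — (b) is the shortest.

(a): 18 + 13 + 16 + 36 + 23 + 5 + 11 = 122
(b): 16 + 5 + 14 + 16 + 36 + 8 + 18 = 113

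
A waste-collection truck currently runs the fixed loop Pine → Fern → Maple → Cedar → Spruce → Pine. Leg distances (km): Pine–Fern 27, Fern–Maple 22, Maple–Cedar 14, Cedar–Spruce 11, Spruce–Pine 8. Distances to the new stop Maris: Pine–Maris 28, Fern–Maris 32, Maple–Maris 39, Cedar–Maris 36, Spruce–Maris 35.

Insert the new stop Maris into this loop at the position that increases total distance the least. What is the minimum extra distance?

Insertion cost between consecutive stops i–j is d(i,Maris) + d(Maris,j) − d(i,j):
  between Pine and Fern: 28 + 32 − 27 = 33
  between Fern and Maple: 32 + 39 − 22 = 49
  between Maple and Cedar: 39 + 36 − 14 = 61
  between Cedar and Spruce: 36 + 35 − 11 = 60
  between Spruce and Pine: 35 + 28 − 8 = 55
Cheapest insertion is between Pine and Fern, adding 33.
New total = 82 + 33 = 115.

Adding 33 km by placing Maris on the Pine–Fern leg.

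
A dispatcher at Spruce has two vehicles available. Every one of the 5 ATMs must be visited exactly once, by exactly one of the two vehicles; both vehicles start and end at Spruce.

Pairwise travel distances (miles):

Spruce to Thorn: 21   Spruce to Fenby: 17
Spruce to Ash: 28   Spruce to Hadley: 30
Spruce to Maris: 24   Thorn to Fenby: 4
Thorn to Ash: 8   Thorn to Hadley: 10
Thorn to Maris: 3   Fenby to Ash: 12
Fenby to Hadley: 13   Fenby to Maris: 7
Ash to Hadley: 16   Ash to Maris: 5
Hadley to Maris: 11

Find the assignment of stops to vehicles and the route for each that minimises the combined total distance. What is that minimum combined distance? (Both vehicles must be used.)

109 miles — the smallest possible combined total.

Check every non-empty split of the stops between the two vehicles; for each half take its own optimal tour:
  {Thorn} + {Fenby, Ash, Hadley, Maris}: 42 + 74 = 116
  {Fenby} + {Thorn, Ash, Hadley, Maris}: 34 + 75 = 109
  {Thorn, Fenby} + {Ash, Hadley, Maris}: 42 + 74 = 116
  {Ash} + {Thorn, Fenby, Hadley, Maris}: 56 + 65 = 121
  {Thorn, Ash} + {Fenby, Hadley, Maris}: 57 + 65 = 122
  {Fenby, Ash} + {Thorn, Hadley, Maris}: 57 + 65 = 122
  … (15 splits in total)
Best: vehicle 1 Spruce → Fenby → Spruce = 34; vehicle 2 Spruce → Thorn → Ash → Maris → Hadley → Spruce = 75; combined 109.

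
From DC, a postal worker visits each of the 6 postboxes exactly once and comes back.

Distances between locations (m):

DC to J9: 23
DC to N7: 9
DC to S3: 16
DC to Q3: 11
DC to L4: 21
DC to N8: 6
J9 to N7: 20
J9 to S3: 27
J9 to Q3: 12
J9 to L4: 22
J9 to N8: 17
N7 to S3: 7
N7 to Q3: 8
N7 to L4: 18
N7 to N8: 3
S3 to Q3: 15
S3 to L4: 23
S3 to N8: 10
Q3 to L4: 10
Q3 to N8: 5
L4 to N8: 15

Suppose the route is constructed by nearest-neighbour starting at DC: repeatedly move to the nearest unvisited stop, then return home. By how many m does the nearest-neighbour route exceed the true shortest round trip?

Excess over optimum: 2 m.

DC: N8=6, N7=9, Q3=11, S3=16, L4=21, J9=23 ⇒ N8
N8: N7=3, Q3=5, S3=10, L4=15, J9=17 ⇒ N7
N7: S3=7, Q3=8, L4=18, J9=20 ⇒ S3
S3: Q3=15, L4=23, J9=27 ⇒ Q3
Q3: L4=10, J9=12 ⇒ L4
L4: J9=22 ⇒ J9
NN route DC → N8 → N7 → S3 → Q3 → L4 → J9 → DC costs 86.
Optimal: DC → J9 → Q3 → L4 → S3 → N7 → N8 → DC costs 84 (by enumerating all 360 distinct tours).
Excess = 86 − 84 = 2.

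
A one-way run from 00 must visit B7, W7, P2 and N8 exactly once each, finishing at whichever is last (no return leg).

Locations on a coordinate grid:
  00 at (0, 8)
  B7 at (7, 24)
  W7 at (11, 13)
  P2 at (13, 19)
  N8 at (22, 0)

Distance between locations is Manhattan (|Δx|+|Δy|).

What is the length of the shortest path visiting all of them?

There are 4! = 24 possible orderings.
00→B7→W7→P2→N8: 23+15+8+28 = 74
00→B7→W7→N8→P2: 23+15+24+28 = 90
00→B7→P2→W7→N8: 23+11+8+24 = 66
00→B7→P2→N8→W7: 23+11+28+24 = 86
00→B7→N8→W7→P2: 23+39+24+8 = 94
00→B7→N8→P2→W7: 23+39+28+8 = 98
00→W7→B7→P2→N8: 16+15+11+28 = 70
00→W7→B7→N8→P2: 16+15+39+28 = 98
00→W7→P2→B7→N8: 16+8+11+39 = 74
00→W7→P2→N8→B7: 16+8+28+39 = 91
00→W7→N8→B7→P2: 16+24+39+11 = 90
00→W7→N8→P2→B7: 16+24+28+11 = 79
00→P2→B7→W7→N8: 24+11+15+24 = 74
00→P2→B7→N8→W7: 24+11+39+24 = 98
… (10 more)
The minimum is 66.
One shortest path: 00 → B7 → P2 → W7 → N8.

66 — the minimum one-way total.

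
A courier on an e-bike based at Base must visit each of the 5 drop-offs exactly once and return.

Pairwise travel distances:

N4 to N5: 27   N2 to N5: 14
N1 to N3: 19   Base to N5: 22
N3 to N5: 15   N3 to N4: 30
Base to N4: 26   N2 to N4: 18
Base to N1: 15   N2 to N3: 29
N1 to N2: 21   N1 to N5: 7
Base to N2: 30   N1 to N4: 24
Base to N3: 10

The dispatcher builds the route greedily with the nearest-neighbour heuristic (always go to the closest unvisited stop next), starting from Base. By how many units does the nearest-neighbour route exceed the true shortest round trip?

Excess over optimum: 3.

From Base: N3=10, N1=15, N5=22, N4=26, N2=30 → choose N3 (10).
From N3: N5=15, N1=19, N2=29, N4=30 → choose N5 (15).
From N5: N1=7, N2=14, N4=27 → choose N1 (7).
From N1: N2=21, N4=24 → choose N2 (21).
From N2: N4=18 → choose N4 (18).
NN route Base → N3 → N5 → N1 → N2 → N4 → Base costs 97.
Optimal: Base → N1 → N5 → N2 → N4 → N3 → Base costs 94 (by enumerating all 60 distinct tours).
Excess = 97 − 94 = 3.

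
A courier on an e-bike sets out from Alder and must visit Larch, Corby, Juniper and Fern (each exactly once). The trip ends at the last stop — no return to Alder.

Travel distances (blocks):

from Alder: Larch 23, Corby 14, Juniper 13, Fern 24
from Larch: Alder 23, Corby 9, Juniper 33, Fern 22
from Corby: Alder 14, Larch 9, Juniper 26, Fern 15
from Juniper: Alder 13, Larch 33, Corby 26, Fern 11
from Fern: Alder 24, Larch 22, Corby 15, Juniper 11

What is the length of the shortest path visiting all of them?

There are 4! = 24 possible orderings.
Alder → Larch → Corby → Juniper → Fern: 23+9+26+11 = 69
Alder → Larch → Corby → Fern → Juniper: 23+9+15+11 = 58
Alder → Larch → Juniper → Corby → Fern: 23+33+26+15 = 97
Alder → Larch → Juniper → Fern → Corby: 23+33+11+15 = 82
Alder → Larch → Fern → Corby → Juniper: 23+22+15+26 = 86
Alder → Larch → Fern → Juniper → Corby: 23+22+11+26 = 82
Alder → Corby → Larch → Juniper → Fern: 14+9+33+11 = 67
Alder → Corby → Larch → Fern → Juniper: 14+9+22+11 = 56
Alder → Corby → Juniper → Larch → Fern: 14+26+33+22 = 95
Alder → Corby → Juniper → Fern → Larch: 14+26+11+22 = 73
Alder → Corby → Fern → Larch → Juniper: 14+15+22+33 = 84
Alder → Corby → Fern → Juniper → Larch: 14+15+11+33 = 73
Alder → Juniper → Larch → Corby → Fern: 13+33+9+15 = 70
Alder → Juniper → Larch → Fern → Corby: 13+33+22+15 = 83
… (10 more)
Alder → Juniper → Fern → Corby → Larch: 13+11+15+9 = 48  ← best
The minimum is 48.
One shortest path: Alder → Juniper → Fern → Corby → Larch.

Minimum one-way distance = 48 blocks.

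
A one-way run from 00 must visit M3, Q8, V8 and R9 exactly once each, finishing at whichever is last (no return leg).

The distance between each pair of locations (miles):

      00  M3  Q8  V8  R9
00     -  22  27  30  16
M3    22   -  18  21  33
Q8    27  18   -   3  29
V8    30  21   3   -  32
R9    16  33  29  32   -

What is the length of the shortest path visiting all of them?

There are 4! = 24 possible orderings.
00 - M3 - Q8 - V8 - R9: 22+18+3+32 = 75
00 - M3 - Q8 - R9 - V8: 22+18+29+32 = 101
00 - M3 - V8 - Q8 - R9: 22+21+3+29 = 75
00 - M3 - V8 - R9 - Q8: 22+21+32+29 = 104
00 - M3 - R9 - Q8 - V8: 22+33+29+3 = 87
00 - M3 - R9 - V8 - Q8: 22+33+32+3 = 90
00 - Q8 - M3 - V8 - R9: 27+18+21+32 = 98
00 - Q8 - M3 - R9 - V8: 27+18+33+32 = 110
00 - Q8 - V8 - M3 - R9: 27+3+21+33 = 84
00 - Q8 - V8 - R9 - M3: 27+3+32+33 = 95
00 - Q8 - R9 - M3 - V8: 27+29+33+21 = 110
00 - Q8 - R9 - V8 - M3: 27+29+32+21 = 109
00 - V8 - M3 - Q8 - R9: 30+21+18+29 = 98
00 - V8 - M3 - R9 - Q8: 30+21+33+29 = 113
… (10 more)
00 - R9 - Q8 - V8 - M3: 16+29+3+21 = 69  ← best
The minimum is 69.
One shortest path: 00 → R9 → Q8 → V8 → M3.

69 miles — the minimum one-way total.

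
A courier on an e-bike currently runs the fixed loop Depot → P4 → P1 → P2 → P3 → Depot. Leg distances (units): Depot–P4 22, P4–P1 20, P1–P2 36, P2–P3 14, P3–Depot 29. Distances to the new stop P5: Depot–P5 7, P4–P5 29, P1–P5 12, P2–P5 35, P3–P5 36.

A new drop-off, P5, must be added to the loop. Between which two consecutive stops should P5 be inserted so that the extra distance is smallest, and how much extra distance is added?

Insertion cost between consecutive stops i–j is d(i,P5) + d(P5,j) − d(i,j):
  between Depot and P4: 7 + 29 − 22 = 14
  between P4 and P1: 29 + 12 − 20 = 21
  between P1 and P2: 12 + 35 − 36 = 11
  between P2 and P3: 35 + 36 − 14 = 57
  between P3 and Depot: 36 + 7 − 29 = 14
Cheapest insertion is between P1 and P2, adding 11.
New total = 121 + 11 = 132.

+11 — insert P5 between P1 and P2.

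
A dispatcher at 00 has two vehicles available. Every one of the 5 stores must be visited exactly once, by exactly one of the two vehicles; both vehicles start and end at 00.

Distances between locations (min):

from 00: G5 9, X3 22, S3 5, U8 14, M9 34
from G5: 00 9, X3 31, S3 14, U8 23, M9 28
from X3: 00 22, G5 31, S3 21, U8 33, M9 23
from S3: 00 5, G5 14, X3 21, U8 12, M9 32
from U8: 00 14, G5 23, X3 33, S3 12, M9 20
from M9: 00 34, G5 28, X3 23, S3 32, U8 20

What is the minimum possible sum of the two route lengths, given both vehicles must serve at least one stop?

Check every non-empty split of the stops between the two vehicles; for each half take its own optimal tour:
  {G5} + {X3, S3, U8, M9}: 18 + 82 = 100
  {X3} + {G5, S3, U8, M9}: 44 + 74 = 118
  {G5, X3} + {S3, U8, M9}: 62 + 71 = 133
  {S3} + {G5, X3, U8, M9}: 10 + 97 = 107
  {G5, S3} + {X3, U8, M9}: 28 + 79 = 107
  {X3, S3} + {G5, U8, M9}: 48 + 71 = 119
  … (15 splits in total)
Best: vehicle 1 00 → G5 → 00 = 18; vehicle 2 00 → X3 → M9 → U8 → S3 → 00 = 82; combined 100.

Minimum combined distance: 100 min.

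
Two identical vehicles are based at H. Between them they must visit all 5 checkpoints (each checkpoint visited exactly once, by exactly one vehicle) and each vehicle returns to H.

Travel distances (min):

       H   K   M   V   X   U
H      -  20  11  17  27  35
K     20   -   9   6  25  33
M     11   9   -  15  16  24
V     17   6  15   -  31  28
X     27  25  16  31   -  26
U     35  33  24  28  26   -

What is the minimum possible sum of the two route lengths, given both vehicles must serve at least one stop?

Minimum combined distance: 129 min.

Check every non-empty split of the stops between the two vehicles; for each half take its own optimal tour:
  {K} + {M, V, X, U}: 40 + 98 = 138
  {M} + {K, V, X, U}: 22 + 107 = 129
  {K, M} + {V, X, U}: 40 + 98 = 138
  {V} + {K, M, X, U}: 34 + 106 = 140
  {K, V} + {M, X, U}: 43 + 88 = 131
  {M, V} + {K, X, U}: 43 + 106 = 149
  … (15 splits in total)
Best: vehicle 1 H → M → H = 22; vehicle 2 H → K → V → U → X → H = 107; combined 129.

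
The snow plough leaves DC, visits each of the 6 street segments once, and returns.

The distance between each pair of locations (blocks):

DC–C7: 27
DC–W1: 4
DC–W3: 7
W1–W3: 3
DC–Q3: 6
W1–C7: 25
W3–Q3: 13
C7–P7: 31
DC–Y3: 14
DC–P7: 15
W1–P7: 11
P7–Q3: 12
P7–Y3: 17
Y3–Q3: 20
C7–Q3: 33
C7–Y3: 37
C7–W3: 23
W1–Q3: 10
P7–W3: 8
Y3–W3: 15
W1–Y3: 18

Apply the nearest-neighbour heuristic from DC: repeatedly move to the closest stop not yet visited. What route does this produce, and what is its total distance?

DC → [W1:4 / Q3:6 / W3:7 / Y3:14 / P7:15 / C7:27] → W1 (4)
W1 → [W3:3 / Q3:10 / P7:11 / Y3:18 / C7:25] → W3 (3)
W3 → [P7:8 / Q3:13 / Y3:15 / C7:23] → P7 (8)
P7 → [Q3:12 / Y3:17 / C7:31] → Q3 (12)
Q3 → [Y3:20 / C7:33] → Y3 (20)
Y3 → [C7:37] → C7 (37)
Return C7→DC: 27.
Total = 4 + 3 + 8 + 12 + 20 + 37 + 27 = 111.

Total distance 111 blocks via the nearest-neighbour route DC → W1 → W3 → P7 → Q3 → Y3 → C7 → DC.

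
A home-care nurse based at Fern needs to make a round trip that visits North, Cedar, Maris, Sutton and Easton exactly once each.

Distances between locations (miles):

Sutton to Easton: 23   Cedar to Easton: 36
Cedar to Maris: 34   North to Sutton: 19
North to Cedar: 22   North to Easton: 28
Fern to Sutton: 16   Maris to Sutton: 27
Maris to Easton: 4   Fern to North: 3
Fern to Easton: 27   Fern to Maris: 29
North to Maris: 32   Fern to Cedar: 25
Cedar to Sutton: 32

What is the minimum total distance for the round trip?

With 5 stops there are 5!/2 = 60 distinct round trips (a route and its reverse cost the same).
Fern - North - Cedar - Maris - Sutton - Easton - Fern: 3+22+34+27+23+27 = 136
Fern - North - Cedar - Maris - Easton - Sutton - Fern: 3+22+34+4+23+16 = 102
Fern - North - Cedar - Sutton - Maris - Easton - Fern: 3+22+32+27+4+27 = 115
Fern - North - Cedar - Sutton - Easton - Maris - Fern: 3+22+32+23+4+29 = 113
Fern - North - Cedar - Easton - Maris - Sutton - Fern: 3+22+36+4+27+16 = 108
Fern - North - Cedar - Easton - Sutton - Maris - Fern: 3+22+36+23+27+29 = 140
Fern - North - Maris - Cedar - Sutton - Easton - Fern: 3+32+34+32+23+27 = 151
Fern - North - Maris - Cedar - Easton - Sutton - Fern: 3+32+34+36+23+16 = 144
Fern - North - Maris - Sutton - Cedar - Easton - Fern: 3+32+27+32+36+27 = 157
Fern - North - Maris - Sutton - Easton - Cedar - Fern: 3+32+27+23+36+25 = 146
Fern - North - Maris - Easton - Cedar - Sutton - Fern: 3+32+4+36+32+16 = 123
Fern - North - Maris - Easton - Sutton - Cedar - Fern: 3+32+4+23+32+25 = 119
Fern - North - Sutton - Cedar - Maris - Easton - Fern: 3+19+32+34+4+27 = 119
Fern - North - Sutton - Cedar - Easton - Maris - Fern: 3+19+32+36+4+29 = 123
… (46 more)
The minimum is 102.
One optimal route: Fern → North → Cedar → Maris → Easton → Sutton → Fern (or its reverse).

Shortest round trip = 102 miles.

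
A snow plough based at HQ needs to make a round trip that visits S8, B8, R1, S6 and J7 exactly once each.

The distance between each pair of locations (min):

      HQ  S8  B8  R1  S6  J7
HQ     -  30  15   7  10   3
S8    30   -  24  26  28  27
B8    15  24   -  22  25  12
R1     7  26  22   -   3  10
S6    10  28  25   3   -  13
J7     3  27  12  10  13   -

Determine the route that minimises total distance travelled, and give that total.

77 min — the shortest possible round trip.

HQ - S8 - B8 - R1 - S6 - J7 - HQ: 30+24+22+3+13+3 = 95
HQ - S8 - B8 - R1 - J7 - S6 - HQ: 30+24+22+10+13+10 = 109
HQ - S8 - B8 - S6 - R1 - J7 - HQ: 30+24+25+3+10+3 = 95
HQ - S8 - B8 - S6 - J7 - R1 - HQ: 30+24+25+13+10+7 = 109
HQ - S8 - B8 - J7 - R1 - S6 - HQ: 30+24+12+10+3+10 = 89
HQ - S8 - B8 - J7 - S6 - R1 - HQ: 30+24+12+13+3+7 = 89
HQ - S8 - R1 - B8 - S6 - J7 - HQ: 30+26+22+25+13+3 = 119
HQ - S8 - R1 - B8 - J7 - S6 - HQ: 30+26+22+12+13+10 = 113
HQ - S8 - R1 - S6 - B8 - J7 - HQ: 30+26+3+25+12+3 = 99
HQ - S8 - R1 - S6 - J7 - B8 - HQ: 30+26+3+13+12+15 = 99
HQ - S8 - R1 - J7 - B8 - S6 - HQ: 30+26+10+12+25+10 = 113
HQ - S8 - R1 - J7 - S6 - B8 - HQ: 30+26+10+13+25+15 = 119
HQ - S8 - S6 - B8 - R1 - J7 - HQ: 30+28+25+22+10+3 = 118
HQ - S8 - S6 - B8 - J7 - R1 - HQ: 30+28+25+12+10+7 = 112
… (46 more)
HQ - R1 - S6 - S8 - B8 - J7 - HQ: 7+3+28+24+12+3 = 77  ← best
The minimum is 77.
One optimal route: HQ → R1 → S6 → S8 → B8 → J7 → HQ (or its reverse).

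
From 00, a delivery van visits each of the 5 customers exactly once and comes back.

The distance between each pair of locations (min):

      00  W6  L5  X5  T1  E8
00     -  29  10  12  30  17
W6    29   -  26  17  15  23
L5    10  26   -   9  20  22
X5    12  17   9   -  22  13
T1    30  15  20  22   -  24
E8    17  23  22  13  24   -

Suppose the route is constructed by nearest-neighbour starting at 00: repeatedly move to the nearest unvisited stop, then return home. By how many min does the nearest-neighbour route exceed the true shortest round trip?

From 00: L5=10, X5=12, E8=17, W6=29, T1=30 → choose L5 (10).
From L5: X5=9, T1=20, E8=22, W6=26 → choose X5 (9).
From X5: E8=13, W6=17, T1=22 → choose E8 (13).
From E8: W6=23, T1=24 → choose W6 (23).
From W6: T1=15 → choose T1 (15).
NN route 00 → L5 → X5 → E8 → W6 → T1 → 00 costs 100.
Optimal: 00 → L5 → X5 → W6 → T1 → E8 → 00 costs 92 (by enumerating all 60 distinct tours).
Excess = 100 − 92 = 8.

Excess over optimum: 8 min.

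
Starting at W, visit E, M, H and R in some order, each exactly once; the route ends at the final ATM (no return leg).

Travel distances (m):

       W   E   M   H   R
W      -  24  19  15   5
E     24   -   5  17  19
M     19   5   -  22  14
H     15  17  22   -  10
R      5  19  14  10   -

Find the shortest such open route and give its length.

37 m — the minimum one-way total.

There are 4! = 24 possible orderings.
W→E→M→H→R: 24+5+22+10 = 61
W→E→M→R→H: 24+5+14+10 = 53
W→E→H→M→R: 24+17+22+14 = 77
W→E→H→R→M: 24+17+10+14 = 65
W→E→R→M→H: 24+19+14+22 = 79
W→E→R→H→M: 24+19+10+22 = 75
W→M→E→H→R: 19+5+17+10 = 51
W→M→E→R→H: 19+5+19+10 = 53
W→M→H→E→R: 19+22+17+19 = 77
W→M→H→R→E: 19+22+10+19 = 70
W→M→R→E→H: 19+14+19+17 = 69
W→M→R→H→E: 19+14+10+17 = 60
W→H→E→M→R: 15+17+5+14 = 51
W→H→E→R→M: 15+17+19+14 = 65
… (10 more)
W→R→H→E→M: 5+10+17+5 = 37  ← best
The minimum is 37.
One shortest path: W → R → H → E → M.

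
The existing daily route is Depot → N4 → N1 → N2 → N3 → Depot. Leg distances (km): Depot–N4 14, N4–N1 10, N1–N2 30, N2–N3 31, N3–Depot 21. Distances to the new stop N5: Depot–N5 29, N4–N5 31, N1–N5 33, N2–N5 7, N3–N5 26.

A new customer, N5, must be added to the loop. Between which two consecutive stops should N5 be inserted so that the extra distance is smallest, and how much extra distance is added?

+2 km — insert N5 between N2 and N3.

Insertion cost between consecutive stops i–j is d(i,N5) + d(N5,j) − d(i,j):
  between Depot and N4: 29 + 31 − 14 = 46
  between N4 and N1: 31 + 33 − 10 = 54
  between N1 and N2: 33 + 7 − 30 = 10
  between N2 and N3: 7 + 26 − 31 = 2
  between N3 and Depot: 26 + 29 − 21 = 34
Cheapest insertion is between N2 and N3, adding 2.
New total = 106 + 2 = 108.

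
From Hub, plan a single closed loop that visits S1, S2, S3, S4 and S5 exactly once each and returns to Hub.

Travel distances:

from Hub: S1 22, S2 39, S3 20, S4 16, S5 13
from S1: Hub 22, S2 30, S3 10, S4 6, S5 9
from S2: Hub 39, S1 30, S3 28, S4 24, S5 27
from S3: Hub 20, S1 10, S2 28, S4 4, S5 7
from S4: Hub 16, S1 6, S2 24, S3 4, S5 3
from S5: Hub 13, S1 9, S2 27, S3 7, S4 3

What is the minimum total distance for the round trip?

There are 60 distinct closed tours to check (reversals are equivalent).
Hub → S1 → S2 → S3 → S4 → S5 → Hub: 22+30+28+4+3+13 = 100
Hub → S1 → S2 → S3 → S5 → S4 → Hub: 22+30+28+7+3+16 = 106
Hub → S1 → S2 → S4 → S3 → S5 → Hub: 22+30+24+4+7+13 = 100
Hub → S1 → S2 → S4 → S5 → S3 → Hub: 22+30+24+3+7+20 = 106
Hub → S1 → S2 → S5 → S3 → S4 → Hub: 22+30+27+7+4+16 = 106
Hub → S1 → S2 → S5 → S4 → S3 → Hub: 22+30+27+3+4+20 = 106
Hub → S1 → S3 → S2 → S4 → S5 → Hub: 22+10+28+24+3+13 = 100
Hub → S1 → S3 → S2 → S5 → S4 → Hub: 22+10+28+27+3+16 = 106
Hub → S1 → S3 → S4 → S2 → S5 → Hub: 22+10+4+24+27+13 = 100
Hub → S1 → S3 → S4 → S5 → S2 → Hub: 22+10+4+3+27+39 = 105
Hub → S1 → S3 → S5 → S2 → S4 → Hub: 22+10+7+27+24+16 = 106
Hub → S1 → S3 → S5 → S4 → S2 → Hub: 22+10+7+3+24+39 = 105
Hub → S1 → S4 → S2 → S3 → S5 → Hub: 22+6+24+28+7+13 = 100
Hub → S1 → S4 → S2 → S5 → S3 → Hub: 22+6+24+27+7+20 = 106
… (46 more)
Hub → S2 → S1 → S3 → S4 → S5 → Hub: 39+30+10+4+3+13 = 99  ← best
The minimum is 99.
One optimal route: Hub → S2 → S1 → S3 → S4 → S5 → Hub (or its reverse).

99 — the shortest possible round trip.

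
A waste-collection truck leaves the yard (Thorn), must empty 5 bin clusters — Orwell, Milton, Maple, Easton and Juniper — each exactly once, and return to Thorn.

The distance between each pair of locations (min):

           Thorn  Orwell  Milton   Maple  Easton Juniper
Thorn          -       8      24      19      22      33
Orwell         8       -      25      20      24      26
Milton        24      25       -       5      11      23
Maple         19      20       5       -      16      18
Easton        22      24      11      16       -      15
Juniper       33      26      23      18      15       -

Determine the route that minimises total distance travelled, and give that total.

Minimum total distance: 84 min.

There are 60 distinct closed tours to check (reversals are equivalent).
Thorn-Orwell-Milton-Maple-Easton-Juniper-Thorn: 8+25+5+16+15+33 = 102
Thorn-Orwell-Milton-Maple-Juniper-Easton-Thorn: 8+25+5+18+15+22 = 93
Thorn-Orwell-Milton-Easton-Maple-Juniper-Thorn: 8+25+11+16+18+33 = 111
Thorn-Orwell-Milton-Easton-Juniper-Maple-Thorn: 8+25+11+15+18+19 = 96
Thorn-Orwell-Milton-Juniper-Maple-Easton-Thorn: 8+25+23+18+16+22 = 112
Thorn-Orwell-Milton-Juniper-Easton-Maple-Thorn: 8+25+23+15+16+19 = 106
Thorn-Orwell-Maple-Milton-Easton-Juniper-Thorn: 8+20+5+11+15+33 = 92
Thorn-Orwell-Maple-Milton-Juniper-Easton-Thorn: 8+20+5+23+15+22 = 93
Thorn-Orwell-Maple-Easton-Milton-Juniper-Thorn: 8+20+16+11+23+33 = 111
Thorn-Orwell-Maple-Easton-Juniper-Milton-Thorn: 8+20+16+15+23+24 = 106
Thorn-Orwell-Maple-Juniper-Milton-Easton-Thorn: 8+20+18+23+11+22 = 102
Thorn-Orwell-Maple-Juniper-Easton-Milton-Thorn: 8+20+18+15+11+24 = 96
Thorn-Orwell-Easton-Milton-Maple-Juniper-Thorn: 8+24+11+5+18+33 = 99
Thorn-Orwell-Easton-Milton-Juniper-Maple-Thorn: 8+24+11+23+18+19 = 103
… (46 more)
Thorn-Orwell-Juniper-Easton-Milton-Maple-Thorn: 8+26+15+11+5+19 = 84  ← best
The minimum is 84.
One optimal route: Thorn → Orwell → Juniper → Easton → Milton → Maple → Thorn (or its reverse).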